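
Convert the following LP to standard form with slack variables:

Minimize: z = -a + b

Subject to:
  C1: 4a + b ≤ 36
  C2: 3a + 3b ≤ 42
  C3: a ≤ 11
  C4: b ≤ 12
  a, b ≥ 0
min z = -a + b

s.t.
  4a + b + s1 = 36
  3a + 3b + s2 = 42
  a + s3 = 11
  b + s4 = 12
  a, b, s1, s2, s3, s4 ≥ 0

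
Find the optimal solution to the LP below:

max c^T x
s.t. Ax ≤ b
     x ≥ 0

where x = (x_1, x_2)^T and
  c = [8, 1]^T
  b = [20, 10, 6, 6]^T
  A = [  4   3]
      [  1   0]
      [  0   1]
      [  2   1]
Each vertex is the intersection of two constraint boundaries that also satisfies all remaining constraints:
  x_1 = 0 and x_2 = 0 → (0, 0)
  2x_1 + x_2 = 6 and x_2 = 0 → (3, 0)
  x_2 = 6 and 2x_1 + x_2 = 6 → (0, 6)

Evaluating z = 8x_1 + x_2 at each vertex:
  (0, 0): z = 0
  (3, 0): z = 24
  (0, 6): z = 6

The maximum is at (3, 0) with z = 24.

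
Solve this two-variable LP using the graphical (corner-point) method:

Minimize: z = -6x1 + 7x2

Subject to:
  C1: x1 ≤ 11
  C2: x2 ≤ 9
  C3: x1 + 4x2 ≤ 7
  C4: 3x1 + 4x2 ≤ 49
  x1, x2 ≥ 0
Each vertex is the intersection of two constraint boundaries that also satisfies all remaining constraints:
  x1 = 0 and x2 = 0 → (0, 0)
  x1 + 4x2 = 7 and x2 = 0 → (7, 0)
  x1 + 4x2 = 7 and x1 = 0 → (0, 1.75)

Evaluating z = -6x1 + 7x2 at each vertex:
  (0, 0): z = 0
  (7, 0): z = -42
  (0, 1.75): z = 12.25

The minimum is at (7, 0) with z = -42.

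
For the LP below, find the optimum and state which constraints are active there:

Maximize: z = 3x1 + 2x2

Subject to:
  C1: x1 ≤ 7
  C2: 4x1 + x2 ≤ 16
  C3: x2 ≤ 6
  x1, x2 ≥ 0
Optimal: x1 = 2.5, x2 = 6
Binding: C2, C3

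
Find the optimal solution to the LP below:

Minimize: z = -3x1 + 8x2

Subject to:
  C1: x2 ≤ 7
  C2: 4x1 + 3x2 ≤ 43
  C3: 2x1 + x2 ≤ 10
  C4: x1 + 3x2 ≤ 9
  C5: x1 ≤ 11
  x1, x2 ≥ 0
x1 = 5, x2 = 0, z = -15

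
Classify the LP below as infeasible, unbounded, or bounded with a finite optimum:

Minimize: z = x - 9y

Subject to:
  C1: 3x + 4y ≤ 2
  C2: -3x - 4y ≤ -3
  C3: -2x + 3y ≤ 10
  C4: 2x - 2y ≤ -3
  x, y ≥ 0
C1 requires 3x + 4y ≤ 2, while C2 (-3x - 4y ≤ -3) is equivalent to 3x + 4y ≥ 3. Together they would need 3 ≤ 3x + 4y ≤ 2, which is impossible since 3 > 2. No point satisfies all constraints.

Infeasible: no point satisfies all constraints simultaneously.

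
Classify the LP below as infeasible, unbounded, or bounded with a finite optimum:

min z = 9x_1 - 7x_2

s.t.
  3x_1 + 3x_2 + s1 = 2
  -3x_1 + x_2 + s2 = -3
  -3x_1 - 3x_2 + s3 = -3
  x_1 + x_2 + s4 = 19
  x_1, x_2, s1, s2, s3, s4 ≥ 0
The row 3x_1 + 3x_2 + s1 = 2 with s1 ≥ 0 requires 3x_1 + 3x_2 ≤ 2, while the row -3x_1 - 3x_2 + s3 = -3 with s3 ≥ 0 is equivalent to 3x_1 + 3x_2 ≥ 3. Together they would need 3 ≤ 3x_1 + 3x_2 ≤ 2, which is impossible since 3 > 2. No point satisfies all constraints.

Infeasible — the constraint set is empty.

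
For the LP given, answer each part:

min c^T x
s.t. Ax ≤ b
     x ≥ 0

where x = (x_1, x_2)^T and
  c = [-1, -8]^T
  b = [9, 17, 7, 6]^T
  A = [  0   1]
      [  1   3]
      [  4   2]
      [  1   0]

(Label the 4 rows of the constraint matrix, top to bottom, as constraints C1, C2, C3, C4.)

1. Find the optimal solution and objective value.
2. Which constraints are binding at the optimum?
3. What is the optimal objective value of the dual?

1. x_1 = 0, x_2 = 3.5, z = -28
2. C3, x_1 ≥ 0
3. -28 (by strong duality, equal to the primal optimum)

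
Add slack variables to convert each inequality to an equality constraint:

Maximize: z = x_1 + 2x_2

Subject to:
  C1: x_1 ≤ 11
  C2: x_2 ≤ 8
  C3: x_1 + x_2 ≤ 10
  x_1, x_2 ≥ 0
max z = x_1 + 2x_2

s.t.
  x_1 + s1 = 11
  x_2 + s2 = 8
  x_1 + x_2 + s3 = 10
  x_1, x_2, s1, s2, s3 ≥ 0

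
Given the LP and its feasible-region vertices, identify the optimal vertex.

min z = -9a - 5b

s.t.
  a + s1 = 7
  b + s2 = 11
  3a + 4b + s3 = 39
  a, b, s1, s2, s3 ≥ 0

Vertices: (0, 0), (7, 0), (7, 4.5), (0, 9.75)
Evaluating z = -9a - 5b at each vertex:
  (0, 0): z = 0
  (7, 0): z = -63
  (7, 4.5): z = -85.5
  (0, 9.75): z = -48.75

The smallest value is z = -85.5, attained at (7, 4.5).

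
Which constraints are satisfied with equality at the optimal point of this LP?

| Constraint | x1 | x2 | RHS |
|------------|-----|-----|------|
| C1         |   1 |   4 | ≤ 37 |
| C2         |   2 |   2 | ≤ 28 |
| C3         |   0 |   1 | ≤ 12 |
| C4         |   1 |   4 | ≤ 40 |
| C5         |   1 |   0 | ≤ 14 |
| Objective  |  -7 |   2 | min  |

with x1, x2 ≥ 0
Optimal: x1 = 14, x2 = 0
Binding: C2, C5, x2 ≥ 0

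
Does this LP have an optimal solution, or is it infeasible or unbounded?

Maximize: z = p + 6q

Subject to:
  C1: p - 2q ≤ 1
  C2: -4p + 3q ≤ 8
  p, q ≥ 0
Feasible point: (0, 0) satisfies every constraint, so the LP is feasible.
Direction d = (1, 1): for each constraint row a, a·d ≤ 0 —
  (1)(1) + (-2)(1) = -1 ≤ 0
  (-4)(1) + (3)(1) = -1 ≤ 0
and d ≥ 0, so (0, 0) + t·d stays feasible for every t ≥ 0. Along this ray z = p + 6q changes by 7 per unit t, so z → +∞.

Unbounded — the objective can increase without bound over the feasible region.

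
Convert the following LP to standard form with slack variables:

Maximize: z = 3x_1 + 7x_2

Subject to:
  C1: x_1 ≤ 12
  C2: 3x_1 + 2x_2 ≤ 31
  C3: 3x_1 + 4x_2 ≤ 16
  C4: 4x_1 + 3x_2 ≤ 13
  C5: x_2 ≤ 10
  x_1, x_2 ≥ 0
max z = 3x_1 + 7x_2

s.t.
  x_1 + s1 = 12
  3x_1 + 2x_2 + s2 = 31
  3x_1 + 4x_2 + s3 = 16
  4x_1 + 3x_2 + s4 = 13
  x_2 + s5 = 10
  x_1, x_2, s1, s2, s3, s4, s5 ≥ 0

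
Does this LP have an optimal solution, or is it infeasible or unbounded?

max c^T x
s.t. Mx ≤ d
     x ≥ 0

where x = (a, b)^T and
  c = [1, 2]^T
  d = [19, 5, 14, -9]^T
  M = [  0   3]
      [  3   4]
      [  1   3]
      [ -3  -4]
One constraint requires 3a + 4b ≤ 5, while the constraint -3a - 4b ≤ -9 is equivalent to 3a + 4b ≥ 9. Together they would need 9 ≤ 3a + 4b ≤ 5, which is impossible since 9 > 5. No point satisfies all constraints.

The feasible region is empty; the LP is infeasible.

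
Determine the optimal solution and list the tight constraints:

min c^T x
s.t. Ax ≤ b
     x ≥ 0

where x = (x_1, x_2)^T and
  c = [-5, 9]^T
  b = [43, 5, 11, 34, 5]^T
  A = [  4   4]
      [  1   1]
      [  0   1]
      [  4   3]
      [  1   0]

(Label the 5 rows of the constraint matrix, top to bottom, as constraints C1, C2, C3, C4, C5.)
Optimal: x_1 = 5, x_2 = 0
Slack at optimum:
  C1: slack = 23
  C2: slack = 0 (binding)
  C3: slack = 11
  C4: slack = 14
  C5: slack = 0 (binding)
  x_1 ≥ 0: x_1 = 5
  x_2 ≥ 0: x_2 = 0 (binding)
Binding constraints: C2, C5, x_2 ≥ 0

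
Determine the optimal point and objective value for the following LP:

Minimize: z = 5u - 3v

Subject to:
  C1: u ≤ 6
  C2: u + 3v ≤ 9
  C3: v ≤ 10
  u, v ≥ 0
Each vertex is the intersection of two constraint boundaries that also satisfies all remaining constraints:
  u = 0 and v = 0 → (0, 0)
  u = 6 and v = 0 → (6, 0)
  u = 6 and u + 3v = 9 → (6, 1)
  u + 3v = 9 and u = 0 → (0, 3)

Evaluating z = 5u - 3v at each vertex:
  (0, 0): z = 0
  (6, 0): z = 30
  (6, 1): z = 27
  (0, 3): z = -9

The minimum is at (0, 3) with z = -9.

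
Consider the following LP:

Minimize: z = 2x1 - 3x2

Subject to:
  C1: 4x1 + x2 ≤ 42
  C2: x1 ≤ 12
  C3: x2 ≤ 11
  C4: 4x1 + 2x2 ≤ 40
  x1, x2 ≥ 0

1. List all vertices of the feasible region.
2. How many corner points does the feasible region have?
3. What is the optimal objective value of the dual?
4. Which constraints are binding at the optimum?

1. (0, 0), (10, 0), (4.5, 11), (0, 11)
2. 4
3. -33 (by strong duality, equal to the primal optimum)
4. C3, x1 ≥ 0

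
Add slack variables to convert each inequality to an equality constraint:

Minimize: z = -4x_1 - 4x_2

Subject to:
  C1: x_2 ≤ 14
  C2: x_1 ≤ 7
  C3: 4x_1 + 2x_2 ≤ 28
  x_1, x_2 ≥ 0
min z = -4x_1 - 4x_2

s.t.
  x_2 + s1 = 14
  x_1 + s2 = 7
  4x_1 + 2x_2 + s3 = 28
  x_1, x_2, s1, s2, s3 ≥ 0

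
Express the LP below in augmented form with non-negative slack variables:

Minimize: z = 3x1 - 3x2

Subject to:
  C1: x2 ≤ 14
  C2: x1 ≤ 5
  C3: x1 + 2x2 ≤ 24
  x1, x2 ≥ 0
min z = 3x1 - 3x2

s.t.
  x2 + s1 = 14
  x1 + s2 = 5
  x1 + 2x2 + s3 = 24
  x1, x2, s1, s2, s3 ≥ 0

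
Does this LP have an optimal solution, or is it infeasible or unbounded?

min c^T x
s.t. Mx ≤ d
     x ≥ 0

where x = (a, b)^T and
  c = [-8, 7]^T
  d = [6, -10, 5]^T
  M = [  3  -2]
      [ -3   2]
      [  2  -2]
One constraint requires 3a - 2b ≤ 6, while the constraint -3a + 2b ≤ -10 is equivalent to 3a - 2b ≥ 10. Together they would need 10 ≤ 3a - 2b ≤ 6, which is impossible since 10 > 6. No point satisfies all constraints.

Infeasible — the constraint set is empty.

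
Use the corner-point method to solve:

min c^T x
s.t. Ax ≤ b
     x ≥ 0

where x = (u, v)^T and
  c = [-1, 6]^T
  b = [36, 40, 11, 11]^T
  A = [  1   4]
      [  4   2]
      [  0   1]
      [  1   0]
Each vertex is the intersection of two constraint boundaries that also satisfies all remaining constraints:
  u = 0 and v = 0 → (0, 0)
  4u + 2v = 40 and v = 0 → (10, 0)
  u + 4v = 36 and 4u + 2v = 40 → (6.286, 7.429)
  u + 4v = 36 and u = 0 → (0, 9)

Evaluating z = -u + 6v at each vertex:
  (0, 0): z = 0
  (10, 0): z = -10
  (6.286, 7.429): z = 38.29
  (0, 9): z = 54

The minimum is at (10, 0) with z = -10.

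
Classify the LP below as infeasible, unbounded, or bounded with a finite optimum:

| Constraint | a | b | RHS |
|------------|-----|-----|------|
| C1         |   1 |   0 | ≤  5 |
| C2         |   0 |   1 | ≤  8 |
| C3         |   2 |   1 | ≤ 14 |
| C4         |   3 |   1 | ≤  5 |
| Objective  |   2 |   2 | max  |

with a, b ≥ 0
The point (0, 5) satisfies every constraint, so the LP is feasible; the constraints give a ≤ 5 and b ≤ 8, which with a, b ≥ 0 keep the feasible region inside a bounded box. A feasible, bounded LP attains a finite optimum at a vertex.

The LP has an optimal solution: (0, 5) with z = 10.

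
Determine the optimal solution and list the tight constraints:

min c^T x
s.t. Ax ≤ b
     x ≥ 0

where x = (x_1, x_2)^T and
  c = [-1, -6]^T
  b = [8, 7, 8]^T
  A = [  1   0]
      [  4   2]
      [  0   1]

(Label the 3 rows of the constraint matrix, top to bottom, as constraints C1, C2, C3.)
Optimal: x_1 = 0, x_2 = 3.5
Slack at optimum:
  C1: slack = 8
  C2: slack = 0 (binding)
  C3: slack = 4.5
  x_1 ≥ 0: x_1 = 0 (binding)
  x_2 ≥ 0: x_2 = 3.5
Binding constraints: C2, x_1 ≥ 0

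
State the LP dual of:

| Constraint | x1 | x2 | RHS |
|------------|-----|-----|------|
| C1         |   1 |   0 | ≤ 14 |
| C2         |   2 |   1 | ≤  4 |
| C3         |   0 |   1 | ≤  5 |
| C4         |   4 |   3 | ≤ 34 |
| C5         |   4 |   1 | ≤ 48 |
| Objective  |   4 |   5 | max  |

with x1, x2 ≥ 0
Minimize: z = 14y1 + 4y2 + 5y3 + 34y4 + 48y5

Subject to:
  C1: -y1 - 2y2 - 4y4 - 4y5 ≤ -4
  C2: -y2 - y3 - 3y4 - y5 ≤ -5
  y1, y2, y3, y4, y5 ≥ 0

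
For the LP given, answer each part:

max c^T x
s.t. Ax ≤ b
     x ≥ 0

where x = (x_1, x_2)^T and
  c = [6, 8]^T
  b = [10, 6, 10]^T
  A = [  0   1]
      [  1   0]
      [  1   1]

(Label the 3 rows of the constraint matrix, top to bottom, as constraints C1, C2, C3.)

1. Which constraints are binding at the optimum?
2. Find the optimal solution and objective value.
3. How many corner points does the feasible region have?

1. C1, C3, x_1 ≥ 0
2. x_1 = 0, x_2 = 10, z = 80
3. 4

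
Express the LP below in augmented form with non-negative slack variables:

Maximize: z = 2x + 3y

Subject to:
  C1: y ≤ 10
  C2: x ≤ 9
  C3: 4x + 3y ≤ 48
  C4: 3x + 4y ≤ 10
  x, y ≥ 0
max z = 2x + 3y

s.t.
  y + s1 = 10
  x + s2 = 9
  4x + 3y + s3 = 48
  3x + 4y + s4 = 10
  x, y, s1, s2, s3, s4 ≥ 0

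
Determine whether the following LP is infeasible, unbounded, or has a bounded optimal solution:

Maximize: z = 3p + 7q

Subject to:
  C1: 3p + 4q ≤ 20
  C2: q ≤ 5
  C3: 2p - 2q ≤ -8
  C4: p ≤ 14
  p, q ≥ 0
The point (0, 5) satisfies every constraint, so the LP is feasible; the constraints give p ≤ 14 and q ≤ 5, which with p, q ≥ 0 keep the feasible region inside a bounded box. A feasible, bounded LP attains a finite optimum at a vertex.

Evaluating z = 3p + 7q at each vertex:
  (0, 4): z = 28
  (0.5714, 4.571): z = 33.71
  (0, 5): z = 35

Bounded optimum: z* = 35 at (0, 5).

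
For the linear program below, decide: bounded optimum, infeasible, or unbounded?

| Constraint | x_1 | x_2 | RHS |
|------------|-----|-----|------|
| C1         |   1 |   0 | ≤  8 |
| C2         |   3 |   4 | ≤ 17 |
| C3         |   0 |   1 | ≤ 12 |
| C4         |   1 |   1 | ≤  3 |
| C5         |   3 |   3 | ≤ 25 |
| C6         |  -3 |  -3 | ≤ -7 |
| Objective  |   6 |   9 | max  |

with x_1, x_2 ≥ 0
The point (0, 3) satisfies every constraint, so the LP is feasible; the constraints give x_1 ≤ 8 and x_2 ≤ 12, which with x_1, x_2 ≥ 0 keep the feasible region inside a bounded box. A feasible, bounded LP attains a finite optimum at a vertex.

The LP has an optimal solution: (0, 3) with z = 27.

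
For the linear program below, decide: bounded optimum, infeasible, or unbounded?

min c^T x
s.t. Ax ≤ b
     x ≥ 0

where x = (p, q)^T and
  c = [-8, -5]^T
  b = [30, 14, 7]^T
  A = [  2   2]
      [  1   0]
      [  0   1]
The point (14, 1) satisfies every constraint, so the LP is feasible; the constraints give p ≤ 14 and q ≤ 7, which with p, q ≥ 0 keep the feasible region inside a bounded box. A feasible, bounded LP attains a finite optimum at a vertex.

Evaluating z = -8p - 5q at each vertex:
  (0, 0): z = 0
  (14, 0): z = -112
  (14, 1): z = -117
  (8, 7): z = -99
  (0, 7): z = -35

Feasible with finite optimum z* = -117 at (14, 1).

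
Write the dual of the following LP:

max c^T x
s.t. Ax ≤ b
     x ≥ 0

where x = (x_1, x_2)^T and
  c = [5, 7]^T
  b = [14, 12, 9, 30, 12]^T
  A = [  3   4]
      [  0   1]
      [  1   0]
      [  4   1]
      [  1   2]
Minimize: z = 14y1 + 12y2 + 9y3 + 30y4 + 12y5

Subject to:
  C1: -3y1 - y3 - 4y4 - y5 ≤ -5
  C2: -4y1 - y2 - y4 - 2y5 ≤ -7
  y1, y2, y3, y4, y5 ≥ 0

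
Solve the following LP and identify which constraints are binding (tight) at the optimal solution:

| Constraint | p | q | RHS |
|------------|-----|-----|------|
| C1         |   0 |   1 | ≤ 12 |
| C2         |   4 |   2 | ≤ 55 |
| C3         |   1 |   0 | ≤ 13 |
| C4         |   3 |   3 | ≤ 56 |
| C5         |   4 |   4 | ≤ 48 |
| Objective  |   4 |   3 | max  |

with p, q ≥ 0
Optimal: p = 12, q = 0
Binding: C5, q ≥ 0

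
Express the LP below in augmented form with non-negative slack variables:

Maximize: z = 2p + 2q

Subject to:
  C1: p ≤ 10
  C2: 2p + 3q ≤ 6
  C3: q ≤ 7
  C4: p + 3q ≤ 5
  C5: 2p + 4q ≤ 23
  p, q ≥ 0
max z = 2p + 2q

s.t.
  p + s1 = 10
  2p + 3q + s2 = 6
  q + s3 = 7
  p + 3q + s4 = 5
  2p + 4q + s5 = 23
  p, q, s1, s2, s3, s4, s5 ≥ 0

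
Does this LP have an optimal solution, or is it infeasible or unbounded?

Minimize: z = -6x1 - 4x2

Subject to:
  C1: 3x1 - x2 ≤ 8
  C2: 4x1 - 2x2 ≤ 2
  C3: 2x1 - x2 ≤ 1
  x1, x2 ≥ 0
Feasible point: (0, 0) satisfies every constraint, so the LP is feasible.
Direction d = (0, 1): for each constraint row a, a·d ≤ 0 —
  (3)(0) + (-1)(1) = -1 ≤ 0
  (4)(0) + (-2)(1) = -2 ≤ 0
  (2)(0) + (-1)(1) = -1 ≤ 0
and d ≥ 0, so (0, 0) + t·d stays feasible for every t ≥ 0. Along this ray z = -6x1 - 4x2 changes by -4 per unit t, so z → −∞.

Unbounded: there is a feasible ray along which z → −∞.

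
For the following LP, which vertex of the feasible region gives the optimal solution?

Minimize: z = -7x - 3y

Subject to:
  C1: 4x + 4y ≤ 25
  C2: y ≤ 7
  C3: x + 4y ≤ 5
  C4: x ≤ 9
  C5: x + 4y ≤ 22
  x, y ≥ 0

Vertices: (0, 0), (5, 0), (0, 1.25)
Evaluating z = -7x - 3y at each vertex:
  (0, 0): z = 0
  (5, 0): z = -35
  (0, 1.25): z = -3.75

The smallest value is z = -35, attained at (5, 0).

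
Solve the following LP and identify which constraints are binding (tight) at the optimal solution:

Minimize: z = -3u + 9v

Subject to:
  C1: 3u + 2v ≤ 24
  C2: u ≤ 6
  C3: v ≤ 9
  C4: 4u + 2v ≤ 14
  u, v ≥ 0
Optimal: u = 3.5, v = 0
Slack at optimum:
  C1: slack = 13.5
  C2: slack = 2.5
  C3: slack = 9
  C4: slack = 0 (binding)
  u ≥ 0: u = 3.5
  v ≥ 0: v = 0 (binding)
Binding constraints: C4, v ≥ 0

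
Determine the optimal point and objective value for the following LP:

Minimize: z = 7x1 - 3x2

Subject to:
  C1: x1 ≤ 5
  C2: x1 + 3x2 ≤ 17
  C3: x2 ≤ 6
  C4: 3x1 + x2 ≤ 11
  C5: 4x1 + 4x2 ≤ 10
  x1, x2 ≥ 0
Each vertex is the intersection of two constraint boundaries that also satisfies all remaining constraints:
  x1 = 0 and x2 = 0 → (0, 0)
  4x1 + 4x2 = 10 and x2 = 0 → (2.5, 0)
  4x1 + 4x2 = 10 and x1 = 0 → (0, 2.5)

Evaluating z = 7x1 - 3x2 at each vertex:
  (0, 0): z = 0
  (2.5, 0): z = 17.5
  (0, 2.5): z = -7.5

The minimum is at (0, 2.5) with z = -7.5.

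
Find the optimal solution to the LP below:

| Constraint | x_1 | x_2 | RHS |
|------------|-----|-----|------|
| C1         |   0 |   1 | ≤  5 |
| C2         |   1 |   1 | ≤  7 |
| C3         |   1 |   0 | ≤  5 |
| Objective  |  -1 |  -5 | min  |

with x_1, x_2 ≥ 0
Each vertex is the intersection of two constraint boundaries that also satisfies all remaining constraints:
  x_1 = 0 and x_2 = 0 → (0, 0)
  x_1 = 5 and x_2 = 0 → (5, 0)
  x_1 + x_2 = 7 and x_1 = 5 → (5, 2)
  x_2 = 5 and x_1 + x_2 = 7 → (2, 5)
  x_2 = 5 and x_1 = 0 → (0, 5)

Evaluating z = -x_1 - 5x_2 at each vertex:
  (0, 0): z = 0
  (5, 0): z = -5
  (5, 2): z = -15
  (2, 5): z = -27
  (0, 5): z = -25

The minimum is at (2, 5) with z = -27.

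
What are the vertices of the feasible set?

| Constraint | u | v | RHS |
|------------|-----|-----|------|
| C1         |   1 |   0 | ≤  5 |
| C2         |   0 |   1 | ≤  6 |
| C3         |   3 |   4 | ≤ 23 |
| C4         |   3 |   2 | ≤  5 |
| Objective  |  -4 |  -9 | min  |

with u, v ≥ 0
Each vertex is the intersection of two constraint boundaries that also satisfies all remaining constraints:
  u = 0 and v = 0 → (0, 0)
  3u + 2v = 5 and v = 0 → (1.667, 0)
  3u + 2v = 5 and u = 0 → (0, 2.5)

Vertices: (0, 0), (1.667, 0), (0, 2.5)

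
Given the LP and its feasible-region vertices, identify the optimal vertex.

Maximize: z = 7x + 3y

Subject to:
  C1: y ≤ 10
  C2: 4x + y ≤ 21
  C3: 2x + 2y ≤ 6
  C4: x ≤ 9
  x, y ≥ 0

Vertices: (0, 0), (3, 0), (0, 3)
Evaluating z = 7x + 3y at each vertex:
  (0, 0): z = 0
  (3, 0): z = 21
  (0, 3): z = 9

The largest value is z = 21, attained at (3, 0).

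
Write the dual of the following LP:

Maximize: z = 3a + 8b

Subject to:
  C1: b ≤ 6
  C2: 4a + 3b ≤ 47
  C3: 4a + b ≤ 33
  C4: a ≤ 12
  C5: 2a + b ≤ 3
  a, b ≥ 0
Minimize: z = 6y1 + 47y2 + 33y3 + 12y4 + 3y5

Subject to:
  C1: -4y2 - 4y3 - y4 - 2y5 ≤ -3
  C2: -y1 - 3y2 - y3 - y5 ≤ -8
  y1, y2, y3, y4, y5 ≥ 0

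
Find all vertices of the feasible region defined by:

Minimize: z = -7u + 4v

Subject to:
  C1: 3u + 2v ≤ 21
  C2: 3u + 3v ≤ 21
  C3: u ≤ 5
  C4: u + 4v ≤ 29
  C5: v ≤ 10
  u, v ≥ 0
Each vertex is the intersection of two constraint boundaries that also satisfies all remaining constraints:
  u = 0 and v = 0 → (0, 0)
  u = 5 and v = 0 → (5, 0)
  3u + 3v = 21 and u = 5 → (5, 2)
  3u + 3v = 21 and u = 0 → (0, 7)

Vertices: (0, 0), (5, 0), (5, 2), (0, 7)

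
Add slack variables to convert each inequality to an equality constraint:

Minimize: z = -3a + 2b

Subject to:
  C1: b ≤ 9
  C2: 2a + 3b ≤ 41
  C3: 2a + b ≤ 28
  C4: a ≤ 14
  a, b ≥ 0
min z = -3a + 2b

s.t.
  b + s1 = 9
  2a + 3b + s2 = 41
  2a + b + s3 = 28
  a + s4 = 14
  a, b, s1, s2, s3, s4 ≥ 0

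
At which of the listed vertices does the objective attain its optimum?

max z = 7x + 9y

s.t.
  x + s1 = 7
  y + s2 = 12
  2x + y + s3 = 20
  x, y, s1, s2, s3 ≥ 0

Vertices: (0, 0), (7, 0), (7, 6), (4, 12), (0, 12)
Evaluating z = 7x + 9y at each vertex:
  (0, 0): z = 0
  (7, 0): z = 49
  (7, 6): z = 103
  (4, 12): z = 136
  (0, 12): z = 108

The largest value is z = 136, attained at (4, 12).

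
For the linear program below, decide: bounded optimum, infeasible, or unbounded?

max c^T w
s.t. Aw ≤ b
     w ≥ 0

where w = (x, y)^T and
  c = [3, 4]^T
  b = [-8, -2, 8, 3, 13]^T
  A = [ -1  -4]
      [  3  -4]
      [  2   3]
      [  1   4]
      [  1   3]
One constraint requires x + 4y ≤ 3, while the constraint -x - 4y ≤ -8 is equivalent to x + 4y ≥ 8. Together they would need 8 ≤ x + 4y ≤ 3, which is impossible since 8 > 3. No point satisfies all constraints.

Infeasible — the constraint set is empty.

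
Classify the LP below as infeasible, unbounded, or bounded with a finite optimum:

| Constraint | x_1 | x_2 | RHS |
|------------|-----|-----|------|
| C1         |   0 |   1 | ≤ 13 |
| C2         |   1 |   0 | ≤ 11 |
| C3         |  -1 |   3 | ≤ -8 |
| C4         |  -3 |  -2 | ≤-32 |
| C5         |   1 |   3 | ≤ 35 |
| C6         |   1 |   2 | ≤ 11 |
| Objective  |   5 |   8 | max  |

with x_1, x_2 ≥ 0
The point (11, 0) satisfies every constraint, so the LP is feasible; the constraints give x_1 ≤ 11 and x_2 ≤ 13, which with x_1, x_2 ≥ 0 keep the feasible region inside a bounded box. A feasible, bounded LP attains a finite optimum at a vertex.

Evaluating z = 5x_1 + 8x_2 at each vertex:
  (10.67, 0): z = 53.33
  (11, 0): z = 55
  (10.5, 0.25): z = 54.5

Bounded optimum: z* = 55 at (11, 0).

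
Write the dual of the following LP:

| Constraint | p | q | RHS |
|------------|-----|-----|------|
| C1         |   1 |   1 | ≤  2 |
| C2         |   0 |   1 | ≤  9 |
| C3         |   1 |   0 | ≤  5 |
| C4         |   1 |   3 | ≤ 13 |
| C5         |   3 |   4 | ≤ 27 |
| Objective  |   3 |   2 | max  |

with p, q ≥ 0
Minimize: z = 2y1 + 9y2 + 5y3 + 13y4 + 27y5

Subject to:
  C1: -y1 - y3 - y4 - 3y5 ≤ -3
  C2: -y1 - y2 - 3y4 - 4y5 ≤ -2
  y1, y2, y3, y4, y5 ≥ 0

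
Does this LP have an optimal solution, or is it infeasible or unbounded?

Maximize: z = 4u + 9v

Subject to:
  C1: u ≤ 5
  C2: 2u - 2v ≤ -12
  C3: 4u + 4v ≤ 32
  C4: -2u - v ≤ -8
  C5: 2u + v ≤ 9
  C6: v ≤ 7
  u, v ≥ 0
The point (1, 7) satisfies every constraint, so the LP is feasible; the constraints give u ≤ 5 and v ≤ 7, which with u, v ≥ 0 keep the feasible region inside a bounded box. A feasible, bounded LP attains a finite optimum at a vertex.

Evaluating z = 4u + 9v at each vertex:
  (0.6667, 6.667): z = 62.67
  (1, 7): z = 67
  (0.5, 7): z = 65

The LP has an optimal solution: (1, 7) with z = 67.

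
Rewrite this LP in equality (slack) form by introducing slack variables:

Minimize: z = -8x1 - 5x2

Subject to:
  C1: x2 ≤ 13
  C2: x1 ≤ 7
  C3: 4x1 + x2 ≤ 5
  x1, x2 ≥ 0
min z = -8x1 - 5x2

s.t.
  x2 + s1 = 13
  x1 + s2 = 7
  4x1 + x2 + s3 = 5
  x1, x2, s1, s2, s3 ≥ 0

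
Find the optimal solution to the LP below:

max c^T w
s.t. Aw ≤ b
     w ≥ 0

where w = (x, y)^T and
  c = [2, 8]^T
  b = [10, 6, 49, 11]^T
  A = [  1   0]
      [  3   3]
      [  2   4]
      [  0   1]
Each vertex is the intersection of two constraint boundaries that also satisfies all remaining constraints:
  x = 0 and y = 0 → (0, 0)
  3x + 3y = 6 and y = 0 → (2, 0)
  3x + 3y = 6 and x = 0 → (0, 2)

Evaluating z = 2x + 8y at each vertex:
  (0, 0): z = 0
  (2, 0): z = 4
  (0, 2): z = 16

The maximum is at (0, 2) with z = 16.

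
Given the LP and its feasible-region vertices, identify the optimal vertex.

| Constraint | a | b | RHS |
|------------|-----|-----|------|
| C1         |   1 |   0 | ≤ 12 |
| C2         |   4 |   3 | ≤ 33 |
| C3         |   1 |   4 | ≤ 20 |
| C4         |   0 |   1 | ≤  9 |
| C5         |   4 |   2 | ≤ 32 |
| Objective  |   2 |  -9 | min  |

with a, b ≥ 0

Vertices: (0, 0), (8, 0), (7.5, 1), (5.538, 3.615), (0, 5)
(0, 5) with z = -45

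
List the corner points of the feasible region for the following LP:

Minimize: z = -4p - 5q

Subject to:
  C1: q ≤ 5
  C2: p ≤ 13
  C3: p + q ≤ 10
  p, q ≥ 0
Each vertex is the intersection of two constraint boundaries that also satisfies all remaining constraints:
  p = 0 and q = 0 → (0, 0)
  p + q = 10 and q = 0 → (10, 0)
  q = 5 and p + q = 10 → (5, 5)
  q = 5 and p = 0 → (0, 5)

Vertices: (0, 0), (10, 0), (5, 5), (0, 5)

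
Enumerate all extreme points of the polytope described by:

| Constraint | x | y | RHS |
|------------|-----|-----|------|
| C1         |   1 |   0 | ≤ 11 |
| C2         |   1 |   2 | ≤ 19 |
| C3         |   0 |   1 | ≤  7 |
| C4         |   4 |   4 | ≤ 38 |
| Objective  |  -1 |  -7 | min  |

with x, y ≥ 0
Each vertex is the intersection of two constraint boundaries that also satisfies all remaining constraints:
  x = 0 and y = 0 → (0, 0)
  4x + 4y = 38 and y = 0 → (9.5, 0)
  y = 7 and 4x + 4y = 38 → (2.5, 7)
  y = 7 and x = 0 → (0, 7)

Vertices: (0, 0), (9.5, 0), (2.5, 7), (0, 7)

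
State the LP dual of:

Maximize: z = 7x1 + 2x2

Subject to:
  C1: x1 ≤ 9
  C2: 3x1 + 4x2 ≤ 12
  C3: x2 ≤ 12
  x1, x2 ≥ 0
Minimize: z = 9y1 + 12y2 + 12y3

Subject to:
  C1: -y1 - 3y2 ≤ -7
  C2: -4y2 - y3 ≤ -2
  y1, y2, y3 ≥ 0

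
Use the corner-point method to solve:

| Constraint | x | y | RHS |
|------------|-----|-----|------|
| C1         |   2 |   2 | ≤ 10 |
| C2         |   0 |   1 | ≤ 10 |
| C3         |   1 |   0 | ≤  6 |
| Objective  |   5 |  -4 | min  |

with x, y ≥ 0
Each vertex is the intersection of two constraint boundaries that also satisfies all remaining constraints:
  x = 0 and y = 0 → (0, 0)
  2x + 2y = 10 and y = 0 → (5, 0)
  2x + 2y = 10 and x = 0 → (0, 5)

Evaluating z = 5x - 4y at each vertex:
  (0, 0): z = 0
  (5, 0): z = 25
  (0, 5): z = -20

The minimum is at (0, 5) with z = -20.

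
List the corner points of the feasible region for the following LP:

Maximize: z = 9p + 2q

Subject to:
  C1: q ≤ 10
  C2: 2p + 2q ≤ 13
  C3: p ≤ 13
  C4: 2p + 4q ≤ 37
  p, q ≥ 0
Each vertex is the intersection of two constraint boundaries that also satisfies all remaining constraints:
  p = 0 and q = 0 → (0, 0)
  2p + 2q = 13 and q = 0 → (6.5, 0)
  2p + 2q = 13 and p = 0 → (0, 6.5)

Vertices: (0, 0), (6.5, 0), (0, 6.5)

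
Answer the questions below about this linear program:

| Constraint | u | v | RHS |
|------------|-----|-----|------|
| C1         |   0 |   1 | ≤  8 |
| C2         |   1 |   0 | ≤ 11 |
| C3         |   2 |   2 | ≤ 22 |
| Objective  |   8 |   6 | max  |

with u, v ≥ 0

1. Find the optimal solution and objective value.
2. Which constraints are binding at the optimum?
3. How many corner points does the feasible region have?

1. u = 11, v = 0, z = 88
2. C2, C3, v ≥ 0
3. 4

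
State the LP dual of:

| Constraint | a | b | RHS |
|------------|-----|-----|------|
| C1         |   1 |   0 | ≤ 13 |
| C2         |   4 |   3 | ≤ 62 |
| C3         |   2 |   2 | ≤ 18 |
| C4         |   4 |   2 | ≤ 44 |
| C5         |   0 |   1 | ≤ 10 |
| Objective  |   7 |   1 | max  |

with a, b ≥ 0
Minimize: z = 13y1 + 62y2 + 18y3 + 44y4 + 10y5

Subject to:
  C1: -y1 - 4y2 - 2y3 - 4y4 ≤ -7
  C2: -3y2 - 2y3 - 2y4 - y5 ≤ -1
  y1, y2, y3, y4, y5 ≥ 0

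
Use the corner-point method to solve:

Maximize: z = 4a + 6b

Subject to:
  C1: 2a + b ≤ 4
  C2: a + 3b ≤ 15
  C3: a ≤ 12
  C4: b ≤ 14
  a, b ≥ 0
a = 0, b = 4, z = 24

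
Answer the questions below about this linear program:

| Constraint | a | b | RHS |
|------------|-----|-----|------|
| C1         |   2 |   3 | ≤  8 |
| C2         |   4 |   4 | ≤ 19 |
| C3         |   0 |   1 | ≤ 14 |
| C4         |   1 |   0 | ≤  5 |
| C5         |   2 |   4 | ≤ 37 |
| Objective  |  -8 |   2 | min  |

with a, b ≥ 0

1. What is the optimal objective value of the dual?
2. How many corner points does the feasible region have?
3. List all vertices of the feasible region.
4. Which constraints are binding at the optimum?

1. -32 (by strong duality, equal to the primal optimum)
2. 3
3. (0, 0), (4, 0), (0, 2.667)
4. C1, b ≥ 0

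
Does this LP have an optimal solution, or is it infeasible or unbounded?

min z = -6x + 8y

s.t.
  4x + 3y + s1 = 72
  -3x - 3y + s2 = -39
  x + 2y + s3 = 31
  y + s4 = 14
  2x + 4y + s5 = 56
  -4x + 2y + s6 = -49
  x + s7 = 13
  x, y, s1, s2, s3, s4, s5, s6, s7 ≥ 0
The point (13, 0) satisfies every constraint, so the LP is feasible; the constraints give x ≤ 13 and y ≤ 14, which with x, y ≥ 0 keep the feasible region inside a bounded box. A feasible, bounded LP attains a finite optimum at a vertex.

Bounded optimum: z* = -78 at (13, 0).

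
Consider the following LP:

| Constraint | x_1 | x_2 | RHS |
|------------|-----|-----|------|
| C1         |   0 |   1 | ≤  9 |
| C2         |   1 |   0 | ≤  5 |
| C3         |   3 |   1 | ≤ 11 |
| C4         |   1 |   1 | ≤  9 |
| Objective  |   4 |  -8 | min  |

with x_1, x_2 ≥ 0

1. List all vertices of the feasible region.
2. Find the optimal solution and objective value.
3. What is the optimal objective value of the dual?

1. (0, 0), (3.667, 0), (1, 8), (0, 9)
2. x_1 = 0, x_2 = 9, z = -72
3. -72 (by strong duality, equal to the primal optimum)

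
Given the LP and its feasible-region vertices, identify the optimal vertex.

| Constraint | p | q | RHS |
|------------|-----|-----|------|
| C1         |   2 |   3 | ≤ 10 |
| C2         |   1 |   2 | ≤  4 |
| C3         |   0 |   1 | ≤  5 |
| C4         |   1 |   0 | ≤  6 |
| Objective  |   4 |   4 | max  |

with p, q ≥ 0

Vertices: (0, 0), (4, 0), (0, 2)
Evaluating z = 4p + 4q at each vertex:
  (0, 0): z = 0
  (4, 0): z = 16
  (0, 2): z = 8

The largest value is z = 16, attained at (4, 0).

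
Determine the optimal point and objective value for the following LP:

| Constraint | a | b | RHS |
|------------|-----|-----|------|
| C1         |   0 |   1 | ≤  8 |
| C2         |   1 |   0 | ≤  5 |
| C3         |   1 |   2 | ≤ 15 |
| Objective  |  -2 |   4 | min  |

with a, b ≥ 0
a = 5, b = 0, z = -10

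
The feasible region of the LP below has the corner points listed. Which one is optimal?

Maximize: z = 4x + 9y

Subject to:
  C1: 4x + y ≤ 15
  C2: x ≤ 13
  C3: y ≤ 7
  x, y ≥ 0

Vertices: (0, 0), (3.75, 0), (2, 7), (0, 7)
Evaluating z = 4x + 9y at each vertex:
  (0, 0): z = 0
  (3.75, 0): z = 15
  (2, 7): z = 71
  (0, 7): z = 63

The largest value is z = 71, attained at (2, 7).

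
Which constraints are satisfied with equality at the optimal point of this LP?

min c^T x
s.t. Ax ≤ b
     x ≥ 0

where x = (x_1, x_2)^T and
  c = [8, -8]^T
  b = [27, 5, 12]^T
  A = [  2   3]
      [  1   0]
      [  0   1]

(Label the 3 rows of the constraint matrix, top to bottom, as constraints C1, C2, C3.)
Optimal: x_1 = 0, x_2 = 9
Slack at optimum:
  C1: slack = 0 (binding)
  C2: slack = 5
  C3: slack = 3
  x_1 ≥ 0: x_1 = 0 (binding)
  x_2 ≥ 0: x_2 = 9
Binding constraints: C1, x_1 ≥ 0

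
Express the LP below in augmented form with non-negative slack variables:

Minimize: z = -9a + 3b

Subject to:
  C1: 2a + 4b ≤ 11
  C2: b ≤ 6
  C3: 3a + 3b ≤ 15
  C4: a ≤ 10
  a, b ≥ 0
min z = -9a + 3b

s.t.
  2a + 4b + s1 = 11
  b + s2 = 6
  3a + 3b + s3 = 15
  a + s4 = 10
  a, b, s1, s2, s3, s4 ≥ 0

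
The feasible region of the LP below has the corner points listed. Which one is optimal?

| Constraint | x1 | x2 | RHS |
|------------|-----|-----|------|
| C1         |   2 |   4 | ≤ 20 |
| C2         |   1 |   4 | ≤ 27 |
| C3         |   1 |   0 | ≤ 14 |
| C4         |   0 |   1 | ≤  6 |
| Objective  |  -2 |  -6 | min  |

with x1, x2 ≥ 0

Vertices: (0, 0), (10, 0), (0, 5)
Evaluating z = -2x1 - 6x2 at each vertex:
  (0, 0): z = 0
  (10, 0): z = -20
  (0, 5): z = -30

The smallest value is z = -30, attained at (0, 5).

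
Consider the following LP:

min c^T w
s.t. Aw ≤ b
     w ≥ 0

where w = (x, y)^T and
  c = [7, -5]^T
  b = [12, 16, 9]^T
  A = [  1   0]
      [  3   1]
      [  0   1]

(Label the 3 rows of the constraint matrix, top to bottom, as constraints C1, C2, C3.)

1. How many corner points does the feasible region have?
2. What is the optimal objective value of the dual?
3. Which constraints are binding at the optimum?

1. 4
2. -45 (by strong duality, equal to the primal optimum)
3. C3, x ≥ 0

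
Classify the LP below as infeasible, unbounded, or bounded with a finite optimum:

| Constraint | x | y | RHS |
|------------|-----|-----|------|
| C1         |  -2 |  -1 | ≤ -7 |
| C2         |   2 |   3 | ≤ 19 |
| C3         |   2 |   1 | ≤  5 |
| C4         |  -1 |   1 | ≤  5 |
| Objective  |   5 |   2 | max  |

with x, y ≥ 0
C3 requires 2x + y ≤ 5, while C1 (-2x - y ≤ -7) is equivalent to 2x + y ≥ 7. Together they would need 7 ≤ 2x + y ≤ 5, which is impossible since 7 > 5. No point satisfies all constraints.

The feasible region is empty; the LP is infeasible.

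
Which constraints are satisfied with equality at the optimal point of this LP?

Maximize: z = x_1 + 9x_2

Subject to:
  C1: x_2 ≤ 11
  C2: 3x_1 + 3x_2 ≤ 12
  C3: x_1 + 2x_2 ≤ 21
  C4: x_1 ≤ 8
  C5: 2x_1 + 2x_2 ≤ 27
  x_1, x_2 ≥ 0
Optimal: x_1 = 0, x_2 = 4
Binding: C2, x_1 ≥ 0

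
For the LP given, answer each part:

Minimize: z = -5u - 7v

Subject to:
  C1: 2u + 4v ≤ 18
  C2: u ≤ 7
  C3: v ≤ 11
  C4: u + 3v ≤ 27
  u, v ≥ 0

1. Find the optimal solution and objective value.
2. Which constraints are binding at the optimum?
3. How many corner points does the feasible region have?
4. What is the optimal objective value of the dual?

1. u = 7, v = 1, z = -42
2. C1, C2
3. 4
4. -42 (by strong duality, equal to the primal optimum)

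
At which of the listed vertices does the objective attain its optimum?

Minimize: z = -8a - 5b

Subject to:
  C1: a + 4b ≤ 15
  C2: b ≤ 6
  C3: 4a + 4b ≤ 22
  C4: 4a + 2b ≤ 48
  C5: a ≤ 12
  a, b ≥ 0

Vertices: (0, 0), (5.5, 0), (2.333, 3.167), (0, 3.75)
Evaluating z = -8a - 5b at each vertex:
  (0, 0): z = 0
  (5.5, 0): z = -44
  (2.333, 3.167): z = -34.5
  (0, 3.75): z = -18.75

The smallest value is z = -44, attained at (5.5, 0).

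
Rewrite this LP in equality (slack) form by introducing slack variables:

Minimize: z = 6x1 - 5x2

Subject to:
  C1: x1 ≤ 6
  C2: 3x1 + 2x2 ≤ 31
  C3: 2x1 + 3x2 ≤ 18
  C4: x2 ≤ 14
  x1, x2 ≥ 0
min z = 6x1 - 5x2

s.t.
  x1 + s1 = 6
  3x1 + 2x2 + s2 = 31
  2x1 + 3x2 + s3 = 18
  x2 + s4 = 14
  x1, x2, s1, s2, s3, s4 ≥ 0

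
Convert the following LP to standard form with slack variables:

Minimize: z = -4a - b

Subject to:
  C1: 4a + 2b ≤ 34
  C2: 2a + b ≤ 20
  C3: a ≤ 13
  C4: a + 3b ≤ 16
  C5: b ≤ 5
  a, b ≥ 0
min z = -4a - b

s.t.
  4a + 2b + s1 = 34
  2a + b + s2 = 20
  a + s3 = 13
  a + 3b + s4 = 16
  b + s5 = 5
  a, b, s1, s2, s3, s4, s5 ≥ 0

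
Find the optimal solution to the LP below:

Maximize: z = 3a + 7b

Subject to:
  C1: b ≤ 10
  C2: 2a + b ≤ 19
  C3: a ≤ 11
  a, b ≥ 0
a = 4.5, b = 10, z = 83.5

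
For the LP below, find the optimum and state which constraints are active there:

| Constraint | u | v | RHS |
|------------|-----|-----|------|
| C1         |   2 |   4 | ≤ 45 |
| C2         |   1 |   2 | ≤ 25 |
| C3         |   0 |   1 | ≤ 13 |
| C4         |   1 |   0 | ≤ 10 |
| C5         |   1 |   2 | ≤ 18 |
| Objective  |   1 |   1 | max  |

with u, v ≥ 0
Optimal: u = 10, v = 4
Slack at optimum:
  C1: slack = 9
  C2: slack = 7
  C3: slack = 9
  C4: slack = 0 (binding)
  C5: slack = 0 (binding)
  u ≥ 0: u = 10
  v ≥ 0: v = 4
Binding constraints: C4, C5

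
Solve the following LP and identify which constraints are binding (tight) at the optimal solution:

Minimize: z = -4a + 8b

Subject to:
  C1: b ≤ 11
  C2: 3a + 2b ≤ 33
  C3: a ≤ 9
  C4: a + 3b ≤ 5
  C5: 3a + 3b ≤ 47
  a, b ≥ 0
Optimal: a = 5, b = 0
Binding: C4, b ≥ 0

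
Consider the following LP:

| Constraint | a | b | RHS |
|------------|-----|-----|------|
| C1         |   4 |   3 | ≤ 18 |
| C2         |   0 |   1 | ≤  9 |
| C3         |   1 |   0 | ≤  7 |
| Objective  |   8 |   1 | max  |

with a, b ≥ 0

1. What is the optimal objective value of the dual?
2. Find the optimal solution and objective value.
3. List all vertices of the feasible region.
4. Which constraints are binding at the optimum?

1. 36 (by strong duality, equal to the primal optimum)
2. a = 4.5, b = 0, z = 36
3. (0, 0), (4.5, 0), (0, 6)
4. C1, b ≥ 0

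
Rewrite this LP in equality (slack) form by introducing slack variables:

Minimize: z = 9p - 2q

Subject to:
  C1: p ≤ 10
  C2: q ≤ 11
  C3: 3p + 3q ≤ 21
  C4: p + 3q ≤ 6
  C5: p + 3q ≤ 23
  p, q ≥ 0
min z = 9p - 2q

s.t.
  p + s1 = 10
  q + s2 = 11
  3p + 3q + s3 = 21
  p + 3q + s4 = 6
  p + 3q + s5 = 23
  p, q, s1, s2, s3, s4, s5 ≥ 0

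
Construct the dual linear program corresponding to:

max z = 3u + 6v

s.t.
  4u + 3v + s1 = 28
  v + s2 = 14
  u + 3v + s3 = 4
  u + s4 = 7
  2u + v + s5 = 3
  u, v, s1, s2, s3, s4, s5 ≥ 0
Minimize: z = 28y1 + 14y2 + 4y3 + 7y4 + 3y5

Subject to:
  C1: -4y1 - y3 - y4 - 2y5 ≤ -3
  C2: -3y1 - y2 - 3y3 - y5 ≤ -6
  y1, y2, y3, y4, y5 ≥ 0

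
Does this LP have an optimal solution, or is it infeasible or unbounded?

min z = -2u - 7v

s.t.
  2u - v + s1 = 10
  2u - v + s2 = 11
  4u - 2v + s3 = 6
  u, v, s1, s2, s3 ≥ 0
Feasible point: (0, 0) satisfies every constraint, so the LP is feasible.
Direction d = (0, 1): for each constraint row a, a·d ≤ 0 —
  (2)(0) + (-1)(1) = -1 ≤ 0
  (2)(0) + (-1)(1) = -1 ≤ 0
  (4)(0) + (-2)(1) = -2 ≤ 0
and d ≥ 0, so (0, 0) + t·d stays feasible for every t ≥ 0. Along this ray z = -2u - 7v changes by -7 per unit t, so z → −∞.

Unbounded — the objective can decrease without bound over the feasible region.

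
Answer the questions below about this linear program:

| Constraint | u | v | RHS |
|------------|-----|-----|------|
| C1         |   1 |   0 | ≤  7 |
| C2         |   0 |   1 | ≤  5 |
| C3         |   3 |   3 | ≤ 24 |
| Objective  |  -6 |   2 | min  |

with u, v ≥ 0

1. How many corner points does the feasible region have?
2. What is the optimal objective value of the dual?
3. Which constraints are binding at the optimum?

1. 5
2. -42 (by strong duality, equal to the primal optimum)
3. C1, v ≥ 0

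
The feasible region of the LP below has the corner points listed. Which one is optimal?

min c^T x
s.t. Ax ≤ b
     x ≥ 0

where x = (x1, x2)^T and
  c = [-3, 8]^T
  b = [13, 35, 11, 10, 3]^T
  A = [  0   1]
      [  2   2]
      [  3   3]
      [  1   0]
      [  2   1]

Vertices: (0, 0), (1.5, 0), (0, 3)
Evaluating z = -3x1 + 8x2 at each vertex:
  (0, 0): z = 0
  (1.5, 0): z = -4.5
  (0, 3): z = 24

The smallest value is z = -4.5, attained at (1.5, 0).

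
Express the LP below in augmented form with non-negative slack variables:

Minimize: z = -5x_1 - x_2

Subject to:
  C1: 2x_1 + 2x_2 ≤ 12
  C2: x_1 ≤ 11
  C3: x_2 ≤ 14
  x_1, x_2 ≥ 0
min z = -5x_1 - x_2

s.t.
  2x_1 + 2x_2 + s1 = 12
  x_1 + s2 = 11
  x_2 + s3 = 14
  x_1, x_2, s1, s2, s3 ≥ 0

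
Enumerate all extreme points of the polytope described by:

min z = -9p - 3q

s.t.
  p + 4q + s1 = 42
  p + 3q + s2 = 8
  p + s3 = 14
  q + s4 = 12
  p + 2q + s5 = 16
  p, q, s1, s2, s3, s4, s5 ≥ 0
Each vertex is the intersection of two constraint boundaries that also satisfies all remaining constraints:
  p = 0 and q = 0 → (0, 0)
  p + 3q = 8 and q = 0 → (8, 0)
  p + 3q = 8 and p = 0 → (0, 2.667)

Vertices: (0, 0), (8, 0), (0, 2.667)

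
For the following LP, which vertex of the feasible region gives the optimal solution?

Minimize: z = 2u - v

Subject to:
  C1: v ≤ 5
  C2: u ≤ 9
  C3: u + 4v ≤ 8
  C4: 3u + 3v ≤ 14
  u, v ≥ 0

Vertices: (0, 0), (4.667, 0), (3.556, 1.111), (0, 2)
Evaluating z = 2u - v at each vertex:
  (0, 0): z = 0
  (4.667, 0): z = 9.333
  (3.556, 1.111): z = 6
  (0, 2): z = -2

The smallest value is z = -2, attained at (0, 2).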